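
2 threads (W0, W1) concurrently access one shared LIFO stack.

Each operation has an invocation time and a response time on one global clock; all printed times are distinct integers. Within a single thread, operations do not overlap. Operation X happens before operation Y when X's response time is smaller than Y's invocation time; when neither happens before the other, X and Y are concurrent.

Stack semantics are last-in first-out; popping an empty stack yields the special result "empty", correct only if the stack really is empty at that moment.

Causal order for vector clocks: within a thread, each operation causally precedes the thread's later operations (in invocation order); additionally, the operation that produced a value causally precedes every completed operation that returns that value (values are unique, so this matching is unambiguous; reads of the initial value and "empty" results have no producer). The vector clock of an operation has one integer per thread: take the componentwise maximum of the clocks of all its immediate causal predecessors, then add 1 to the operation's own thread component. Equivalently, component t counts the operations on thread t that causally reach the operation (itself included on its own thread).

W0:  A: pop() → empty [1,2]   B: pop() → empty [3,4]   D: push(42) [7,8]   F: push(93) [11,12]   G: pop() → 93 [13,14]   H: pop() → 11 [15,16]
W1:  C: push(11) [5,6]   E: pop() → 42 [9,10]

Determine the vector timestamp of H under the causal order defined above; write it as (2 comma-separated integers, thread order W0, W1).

root op C, invoked 5: fresh clock plus W1's own tick → (0, 1)
root op A, invoked 1: fresh clock plus W0's own tick → (1, 0)
invoked at 3, B merges VC(A)=(1, 0) and bumps W0's slot → (2, 0)
invoked at 7, D merges VC(B)=(2, 0) and bumps W0's slot → (3, 0)
invoked at 11, F merges VC(D)=(3, 0) and bumps W0's slot → (4, 0)
invoked at 9, E merges VC(C)=(0, 1), VC(D)=(3, 0) and bumps W1's slot → (3, 2)
invoked at 13, G merges VC(F)=(4, 0) and bumps W0's slot → (5, 0)
invoked at 15, H merges VC(C)=(0, 1), VC(G)=(5, 0) and bumps W0's slot → (6, 1)
target: VC(H) = (6, 1)

(6, 1)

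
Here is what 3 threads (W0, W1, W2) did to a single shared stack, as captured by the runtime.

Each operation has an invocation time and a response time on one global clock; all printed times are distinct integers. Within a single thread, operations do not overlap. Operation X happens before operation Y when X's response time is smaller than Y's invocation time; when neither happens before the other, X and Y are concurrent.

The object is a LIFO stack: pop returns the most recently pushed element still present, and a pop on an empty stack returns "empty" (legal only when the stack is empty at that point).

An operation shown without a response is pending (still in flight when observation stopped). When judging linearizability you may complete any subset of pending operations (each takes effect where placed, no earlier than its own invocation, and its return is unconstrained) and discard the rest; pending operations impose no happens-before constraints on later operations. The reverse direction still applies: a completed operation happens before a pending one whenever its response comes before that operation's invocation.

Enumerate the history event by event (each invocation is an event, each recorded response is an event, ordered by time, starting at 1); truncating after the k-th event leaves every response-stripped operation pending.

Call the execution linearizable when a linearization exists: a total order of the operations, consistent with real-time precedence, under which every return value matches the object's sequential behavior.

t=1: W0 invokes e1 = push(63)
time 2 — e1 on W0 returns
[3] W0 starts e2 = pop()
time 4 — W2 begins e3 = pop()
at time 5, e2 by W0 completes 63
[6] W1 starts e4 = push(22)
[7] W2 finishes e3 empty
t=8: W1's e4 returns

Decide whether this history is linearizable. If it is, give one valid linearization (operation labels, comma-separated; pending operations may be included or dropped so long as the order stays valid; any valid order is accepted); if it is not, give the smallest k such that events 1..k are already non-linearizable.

linearizable — witness: e1, e2, e3, e4

step 1: e1 push(63) — stack <63>
step 2: e2 pop() → 63 — stack <>
step 3: e3 pop() → empty — stack <>
step 4: e4 push(22) — stack <22>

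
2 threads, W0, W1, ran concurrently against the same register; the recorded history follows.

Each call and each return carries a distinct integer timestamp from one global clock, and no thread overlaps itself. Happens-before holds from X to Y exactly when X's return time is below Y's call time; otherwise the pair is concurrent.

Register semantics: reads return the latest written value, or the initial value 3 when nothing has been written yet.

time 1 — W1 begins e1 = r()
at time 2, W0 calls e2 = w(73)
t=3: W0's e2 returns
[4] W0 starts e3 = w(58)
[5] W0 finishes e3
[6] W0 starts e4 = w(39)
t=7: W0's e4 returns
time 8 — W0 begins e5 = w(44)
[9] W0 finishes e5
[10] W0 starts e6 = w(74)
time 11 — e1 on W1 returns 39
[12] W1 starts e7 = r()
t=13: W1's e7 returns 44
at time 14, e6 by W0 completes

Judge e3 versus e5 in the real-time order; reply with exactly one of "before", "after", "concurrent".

e3 spans [4,5], e5 spans [8,9]
resp(e3)=5 < inv(e5)=8

before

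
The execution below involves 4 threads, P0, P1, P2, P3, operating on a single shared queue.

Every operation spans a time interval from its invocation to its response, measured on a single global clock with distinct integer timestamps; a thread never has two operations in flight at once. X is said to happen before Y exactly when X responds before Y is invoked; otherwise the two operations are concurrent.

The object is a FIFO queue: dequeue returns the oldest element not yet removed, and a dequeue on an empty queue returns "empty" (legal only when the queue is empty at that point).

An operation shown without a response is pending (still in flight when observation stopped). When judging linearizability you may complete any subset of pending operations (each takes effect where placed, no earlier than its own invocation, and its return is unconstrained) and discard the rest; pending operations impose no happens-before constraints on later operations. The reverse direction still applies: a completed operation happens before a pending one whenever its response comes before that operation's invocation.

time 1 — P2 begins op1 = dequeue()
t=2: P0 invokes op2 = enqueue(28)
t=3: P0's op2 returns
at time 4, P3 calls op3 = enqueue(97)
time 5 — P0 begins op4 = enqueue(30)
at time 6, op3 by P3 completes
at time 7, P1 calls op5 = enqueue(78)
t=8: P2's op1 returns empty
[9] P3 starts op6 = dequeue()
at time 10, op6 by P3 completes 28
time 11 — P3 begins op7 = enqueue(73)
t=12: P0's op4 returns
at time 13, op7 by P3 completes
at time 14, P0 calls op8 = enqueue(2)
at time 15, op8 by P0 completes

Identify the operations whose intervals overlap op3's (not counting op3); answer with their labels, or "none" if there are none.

op1, op4

op3 runs from 4 to 6; window-overlapping ops are concurrent
op1 [1,8]: concurrent
op2 [2,3]: before
op4 [5,12]: concurrent
op5 [7,…): after
op6 [9,10]: after
op7 [11,13]: after
op8 [14,15]: after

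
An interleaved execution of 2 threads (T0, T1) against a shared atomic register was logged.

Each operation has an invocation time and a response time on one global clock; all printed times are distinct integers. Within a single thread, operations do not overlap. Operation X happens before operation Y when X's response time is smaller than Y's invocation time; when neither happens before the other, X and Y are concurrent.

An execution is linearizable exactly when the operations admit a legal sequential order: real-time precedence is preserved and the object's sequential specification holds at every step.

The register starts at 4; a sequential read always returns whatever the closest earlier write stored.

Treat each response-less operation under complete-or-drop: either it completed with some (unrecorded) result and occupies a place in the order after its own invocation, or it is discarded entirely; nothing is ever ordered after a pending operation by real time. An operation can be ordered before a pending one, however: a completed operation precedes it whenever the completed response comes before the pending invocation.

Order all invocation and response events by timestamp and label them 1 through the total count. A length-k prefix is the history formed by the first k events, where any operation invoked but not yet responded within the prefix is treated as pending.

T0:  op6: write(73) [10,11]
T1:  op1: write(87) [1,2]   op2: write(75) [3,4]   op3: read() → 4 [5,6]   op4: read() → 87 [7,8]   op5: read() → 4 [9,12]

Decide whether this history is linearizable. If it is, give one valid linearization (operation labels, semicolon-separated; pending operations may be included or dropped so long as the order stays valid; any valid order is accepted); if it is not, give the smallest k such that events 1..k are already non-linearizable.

not linearizable — minimal violating prefix: 6 events

cut after 5 events: linearizable; cut after 6 events (op3 responds, time 6): not linearizable
exactly one order of the 3 completed ops respects real time; the atomic register replay fails
sample order op1, op2, op3 stalls at step 3 — op3 read() → 4 has no legal effect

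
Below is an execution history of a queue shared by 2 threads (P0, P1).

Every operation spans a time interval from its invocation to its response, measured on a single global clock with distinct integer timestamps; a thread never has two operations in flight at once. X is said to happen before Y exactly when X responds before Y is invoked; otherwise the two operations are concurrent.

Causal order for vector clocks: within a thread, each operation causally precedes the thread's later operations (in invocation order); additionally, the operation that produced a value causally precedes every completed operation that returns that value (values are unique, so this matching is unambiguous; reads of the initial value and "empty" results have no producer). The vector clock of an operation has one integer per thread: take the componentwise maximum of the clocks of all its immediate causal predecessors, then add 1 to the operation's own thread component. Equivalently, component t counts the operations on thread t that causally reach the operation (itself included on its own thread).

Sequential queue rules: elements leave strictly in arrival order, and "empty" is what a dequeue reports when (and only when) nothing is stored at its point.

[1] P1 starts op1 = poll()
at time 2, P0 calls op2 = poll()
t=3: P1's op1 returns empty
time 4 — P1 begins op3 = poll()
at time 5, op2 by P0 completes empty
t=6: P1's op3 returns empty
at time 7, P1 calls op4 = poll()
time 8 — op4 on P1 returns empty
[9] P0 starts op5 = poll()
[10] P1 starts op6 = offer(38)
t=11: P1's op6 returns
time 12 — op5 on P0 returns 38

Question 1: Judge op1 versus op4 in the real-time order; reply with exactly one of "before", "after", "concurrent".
op1 spans [1,3], op4 spans [7,8]
resp(op1)=3 < inv(op4)=7

before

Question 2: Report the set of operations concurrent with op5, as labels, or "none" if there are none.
op5 runs from 9 to 12; window-overlapping ops are concurrent
op1 [1,3]: before
op2 [2,5]: before
op3 [4,6]: before
op4 [7,8]: before
op6 [10,11]: concurrent

op6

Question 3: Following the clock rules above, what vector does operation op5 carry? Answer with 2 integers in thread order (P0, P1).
op1, invoked 1, has no incoming edges; only P1's bump applies → (0, 1)
op2, invoked 2, has no incoming edges; only P0's bump applies → (1, 0)
op3, invoked 4, takes VC(op1)=(0, 1) under max, adds 1 for P1 → (0, 2)
op4, invoked 7, takes VC(op3)=(0, 2) under max, adds 1 for P1 → (0, 3)
op6, invoked 10, takes VC(op4)=(0, 3) under max, adds 1 for P1 → (0, 4)
op5, invoked 9, takes VC(op2)=(1, 0), VC(op6)=(0, 4) under max, adds 1 for P0 → (2, 4)
target: VC(op5) = (2, 4)

(2, 4)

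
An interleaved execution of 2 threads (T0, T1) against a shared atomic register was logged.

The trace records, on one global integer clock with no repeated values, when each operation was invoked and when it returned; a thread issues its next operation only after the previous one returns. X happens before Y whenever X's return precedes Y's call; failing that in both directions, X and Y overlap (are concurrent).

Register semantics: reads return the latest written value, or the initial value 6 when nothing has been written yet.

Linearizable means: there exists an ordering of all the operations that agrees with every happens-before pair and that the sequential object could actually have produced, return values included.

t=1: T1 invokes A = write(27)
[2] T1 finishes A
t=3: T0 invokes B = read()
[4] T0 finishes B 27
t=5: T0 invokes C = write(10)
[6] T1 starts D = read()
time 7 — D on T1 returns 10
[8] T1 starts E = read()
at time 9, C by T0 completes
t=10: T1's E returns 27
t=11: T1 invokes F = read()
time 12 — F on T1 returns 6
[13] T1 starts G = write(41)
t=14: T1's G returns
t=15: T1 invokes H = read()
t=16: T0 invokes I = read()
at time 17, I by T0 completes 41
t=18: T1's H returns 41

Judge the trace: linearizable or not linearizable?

the violation lands at event 10, E's response at time 10: events 1..9 linearize, events 1..10 do not
real-time-consistent orders of the 5 completed operations: 3 — all fail the atomic register replay
one such order, A, B, C, D, E, breaks at step 5 where E read() → 27 is illegal
one such order, A, B, D, C, E, breaks at step 3 where D read() → 10 is illegal

not linearizable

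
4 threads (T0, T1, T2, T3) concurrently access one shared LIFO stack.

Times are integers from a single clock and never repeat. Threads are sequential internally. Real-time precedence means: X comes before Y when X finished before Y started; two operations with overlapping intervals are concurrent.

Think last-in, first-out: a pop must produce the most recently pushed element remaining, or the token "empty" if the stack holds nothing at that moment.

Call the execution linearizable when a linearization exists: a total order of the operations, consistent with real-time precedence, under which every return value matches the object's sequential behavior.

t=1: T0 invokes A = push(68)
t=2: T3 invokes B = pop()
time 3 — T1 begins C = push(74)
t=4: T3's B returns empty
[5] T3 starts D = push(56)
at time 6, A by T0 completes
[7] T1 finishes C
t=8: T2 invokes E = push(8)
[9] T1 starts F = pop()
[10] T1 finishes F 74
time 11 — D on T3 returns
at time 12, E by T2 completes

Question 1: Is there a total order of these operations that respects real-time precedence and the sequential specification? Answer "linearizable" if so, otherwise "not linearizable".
linearizable

a witness: B, A, C, F, D, E
step 1: B pop() → empty — stack <>
step 2: A push(68) — stack <68>
step 3: C push(74) — stack <68,74>
step 4: F pop() → 74 — stack <68>
step 5: D push(56) — stack <68,56>
step 6: E push(8) — stack <68,56,8>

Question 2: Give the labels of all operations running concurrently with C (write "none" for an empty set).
A, B, D

concurrent with C ([3,7]): every op whose interval crosses 3..7
A [1,6]: concurrent
B [2,4]: concurrent
D [5,11]: concurrent
E [8,12]: after
F [9,10]: after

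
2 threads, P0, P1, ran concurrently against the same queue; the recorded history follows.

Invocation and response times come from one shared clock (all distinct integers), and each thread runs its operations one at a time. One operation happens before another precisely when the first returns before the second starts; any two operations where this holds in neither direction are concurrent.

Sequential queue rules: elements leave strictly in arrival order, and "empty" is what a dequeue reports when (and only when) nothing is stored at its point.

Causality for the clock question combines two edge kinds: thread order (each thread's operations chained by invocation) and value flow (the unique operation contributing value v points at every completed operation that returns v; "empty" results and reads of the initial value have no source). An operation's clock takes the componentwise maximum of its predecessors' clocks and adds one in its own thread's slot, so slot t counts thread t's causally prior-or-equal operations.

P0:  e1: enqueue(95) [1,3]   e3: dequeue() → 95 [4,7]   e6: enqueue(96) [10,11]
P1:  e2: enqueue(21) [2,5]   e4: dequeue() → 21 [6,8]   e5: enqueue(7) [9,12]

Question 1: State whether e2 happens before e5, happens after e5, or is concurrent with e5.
e2 spans [2,5], e5 spans [9,12]
resp(e2)=5 < inv(e5)=9

before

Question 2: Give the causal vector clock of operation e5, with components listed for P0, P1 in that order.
VC(e2, invoked at 2): no causal predecessors; +1 on P1 → (0, 1)
VC(e1, invoked at 1): no causal predecessors; +1 on P0 → (1, 0)
e4 (invocation 6): componentwise max over VC(e2)=(0, 1), +1 at P1, giving (0, 2)
e3 (invocation 4): componentwise max over VC(e1)=(1, 0), +1 at P0, giving (2, 0)
e5 (invocation 9): componentwise max over VC(e4)=(0, 2), +1 at P1, giving (0, 3)
e6 (invocation 10): componentwise max over VC(e3)=(2, 0), +1 at P0, giving (3, 0)
target: VC(e5) = (0, 3)

(0, 3)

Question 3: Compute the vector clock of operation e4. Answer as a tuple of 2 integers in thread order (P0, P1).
invoked at 2, e2 has no predecessors; its own P1 bump gives (0, 1)
invoked at 1, e1 has no predecessors; its own P0 bump gives (1, 0)
invoked at 6, e4 merges VC(e2)=(0, 1) and bumps P1's slot → (0, 2)
invoked at 4, e3 merges VC(e1)=(1, 0) and bumps P0's slot → (2, 0)
invoked at 9, e5 merges VC(e4)=(0, 2) and bumps P1's slot → (0, 3)
invoked at 10, e6 merges VC(e3)=(2, 0) and bumps P0's slot → (3, 0)
target: VC(e4) = (0, 2)

(0, 2)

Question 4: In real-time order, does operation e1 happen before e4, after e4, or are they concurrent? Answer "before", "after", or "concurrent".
e1 spans [1,3], e4 spans [6,8]
resp(e1)=3 < inv(e4)=6

before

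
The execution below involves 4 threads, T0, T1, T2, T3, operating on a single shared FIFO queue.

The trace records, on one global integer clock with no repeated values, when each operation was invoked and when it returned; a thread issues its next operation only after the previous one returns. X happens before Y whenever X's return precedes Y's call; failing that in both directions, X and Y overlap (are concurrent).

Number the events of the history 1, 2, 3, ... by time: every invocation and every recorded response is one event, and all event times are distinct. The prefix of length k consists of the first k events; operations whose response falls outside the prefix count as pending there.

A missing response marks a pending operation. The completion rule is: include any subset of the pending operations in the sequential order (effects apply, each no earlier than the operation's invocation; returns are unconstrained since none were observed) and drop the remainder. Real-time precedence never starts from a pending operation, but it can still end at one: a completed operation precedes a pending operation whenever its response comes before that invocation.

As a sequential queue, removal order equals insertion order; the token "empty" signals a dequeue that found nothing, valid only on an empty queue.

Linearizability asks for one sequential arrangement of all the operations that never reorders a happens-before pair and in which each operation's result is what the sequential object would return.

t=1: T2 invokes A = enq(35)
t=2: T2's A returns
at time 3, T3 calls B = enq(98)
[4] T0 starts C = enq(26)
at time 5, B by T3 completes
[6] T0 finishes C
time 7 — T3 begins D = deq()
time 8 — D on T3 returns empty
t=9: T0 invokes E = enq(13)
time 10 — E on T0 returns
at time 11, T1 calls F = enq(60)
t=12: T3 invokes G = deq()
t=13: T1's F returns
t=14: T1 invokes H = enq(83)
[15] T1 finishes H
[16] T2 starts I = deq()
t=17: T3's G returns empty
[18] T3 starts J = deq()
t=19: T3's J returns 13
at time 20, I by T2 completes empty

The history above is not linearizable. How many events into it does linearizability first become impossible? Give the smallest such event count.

one valid order for events 1..7 is A, B, C:
after step 1 (A enq(35)): queue <35>
after step 2 (B enq(98)): queue <35,98>
after step 3 (C enq(26)): queue <35,98,26>
include event 8 — D responding at 8 — and every candidate order breaks
one such order, A, B, C, D, breaks at step 4 where D deq() → empty is illegal
one such order, A, C, B, D, breaks at step 4 where D deq() → empty is illegal

8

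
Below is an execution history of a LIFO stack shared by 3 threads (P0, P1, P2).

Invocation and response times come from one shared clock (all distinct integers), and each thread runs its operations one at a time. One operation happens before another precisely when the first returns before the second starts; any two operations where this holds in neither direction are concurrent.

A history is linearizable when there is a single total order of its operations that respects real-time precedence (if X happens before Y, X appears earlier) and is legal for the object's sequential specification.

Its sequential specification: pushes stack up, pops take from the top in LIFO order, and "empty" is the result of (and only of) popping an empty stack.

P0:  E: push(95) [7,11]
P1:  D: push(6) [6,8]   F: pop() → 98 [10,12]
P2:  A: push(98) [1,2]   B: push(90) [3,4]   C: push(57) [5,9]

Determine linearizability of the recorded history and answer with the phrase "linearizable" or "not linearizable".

through event 11 a valid linearization exists; event 12 (F responding at time 12) ends that
no legal order exists: 8 real-time-consistent candidates over 6 completed LIFO stack operations, all rejected
for example A, B, C, D, E, F fails at step 6: F pop() → 98 is not legal there
for example A, B, C, D, F, E fails at step 5: F pop() → 98 is not legal there

not linearizable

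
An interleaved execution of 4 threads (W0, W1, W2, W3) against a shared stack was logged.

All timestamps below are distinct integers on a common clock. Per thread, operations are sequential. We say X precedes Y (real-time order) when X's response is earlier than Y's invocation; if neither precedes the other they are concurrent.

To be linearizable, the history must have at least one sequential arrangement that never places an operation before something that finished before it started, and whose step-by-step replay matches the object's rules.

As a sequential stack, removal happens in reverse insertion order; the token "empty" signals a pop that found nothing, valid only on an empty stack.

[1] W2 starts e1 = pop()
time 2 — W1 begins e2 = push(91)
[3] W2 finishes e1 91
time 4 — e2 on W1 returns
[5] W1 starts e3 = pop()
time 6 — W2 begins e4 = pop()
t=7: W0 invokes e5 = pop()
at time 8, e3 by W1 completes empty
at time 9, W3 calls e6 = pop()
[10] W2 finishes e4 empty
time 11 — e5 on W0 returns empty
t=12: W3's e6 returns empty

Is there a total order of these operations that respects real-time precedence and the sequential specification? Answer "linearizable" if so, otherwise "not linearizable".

linearizable

a witness: e2, e1, e3, e4, e5, e6
step 1: e2 push(91) — stack <91>
step 2: e1 pop() → 91 — stack <>
step 3: e3 pop() → empty — stack <>
step 4: e4 pop() → empty — stack <>
step 5: e5 pop() → empty — stack <>
step 6: e6 pop() → empty — stack <>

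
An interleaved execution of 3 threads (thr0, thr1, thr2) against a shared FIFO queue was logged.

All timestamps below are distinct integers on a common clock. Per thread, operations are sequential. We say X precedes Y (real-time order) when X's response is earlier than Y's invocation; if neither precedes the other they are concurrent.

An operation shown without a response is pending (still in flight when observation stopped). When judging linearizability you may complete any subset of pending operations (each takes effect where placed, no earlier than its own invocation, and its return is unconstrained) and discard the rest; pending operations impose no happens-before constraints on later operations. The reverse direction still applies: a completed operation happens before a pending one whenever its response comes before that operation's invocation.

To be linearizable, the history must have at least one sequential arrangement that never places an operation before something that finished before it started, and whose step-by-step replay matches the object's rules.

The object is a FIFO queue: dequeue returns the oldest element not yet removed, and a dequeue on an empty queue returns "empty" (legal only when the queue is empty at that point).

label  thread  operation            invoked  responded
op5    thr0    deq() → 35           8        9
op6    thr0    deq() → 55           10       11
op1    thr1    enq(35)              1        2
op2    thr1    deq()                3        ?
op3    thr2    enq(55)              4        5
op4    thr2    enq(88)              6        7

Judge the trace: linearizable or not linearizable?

linearizable

witness order: op1, op3, op4, op5, op6
1. op1 enq(35), leaving queue <35>
2. op3 enq(55), leaving queue <35,55>
3. op4 enq(88), leaving queue <35,55,88>
4. op5 deq() → 35, leaving queue <55,88>
5. op6 deq() → 55, leaving queue <88>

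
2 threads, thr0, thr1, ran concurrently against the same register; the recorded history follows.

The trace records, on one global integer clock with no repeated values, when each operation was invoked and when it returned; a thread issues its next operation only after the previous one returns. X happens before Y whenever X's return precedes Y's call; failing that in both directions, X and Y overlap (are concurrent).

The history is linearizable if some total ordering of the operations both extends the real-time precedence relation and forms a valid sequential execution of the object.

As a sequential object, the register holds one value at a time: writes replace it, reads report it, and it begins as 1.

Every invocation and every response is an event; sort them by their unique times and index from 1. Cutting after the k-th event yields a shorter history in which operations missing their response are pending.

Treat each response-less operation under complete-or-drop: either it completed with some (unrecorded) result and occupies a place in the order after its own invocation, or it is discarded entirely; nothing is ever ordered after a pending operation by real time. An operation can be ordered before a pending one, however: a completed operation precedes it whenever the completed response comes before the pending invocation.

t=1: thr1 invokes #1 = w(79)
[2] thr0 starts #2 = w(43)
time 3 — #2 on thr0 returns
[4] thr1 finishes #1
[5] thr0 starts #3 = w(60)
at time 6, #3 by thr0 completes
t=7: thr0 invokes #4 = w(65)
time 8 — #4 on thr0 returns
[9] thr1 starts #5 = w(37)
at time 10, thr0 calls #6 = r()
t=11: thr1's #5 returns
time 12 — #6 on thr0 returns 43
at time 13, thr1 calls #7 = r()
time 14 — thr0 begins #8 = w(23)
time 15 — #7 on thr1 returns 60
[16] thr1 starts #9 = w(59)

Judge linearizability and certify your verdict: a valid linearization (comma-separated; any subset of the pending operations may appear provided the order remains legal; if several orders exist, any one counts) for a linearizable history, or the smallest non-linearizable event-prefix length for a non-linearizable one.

events 1..11 are fine; event 12 — the response of #6 at time 12 — makes the prefix non-linearizable
no legal order exists: 4 real-time-consistent candidates over 6 completed register operations, all rejected
take #1, #2, #3, #4, #5, #6: step 6 already fails, because #6 r() → 43 cannot occur there
take #1, #2, #3, #4, #6, #5: step 5 already fails, because #6 r() → 43 cannot occur there

not linearizable — minimal violating prefix: 12 events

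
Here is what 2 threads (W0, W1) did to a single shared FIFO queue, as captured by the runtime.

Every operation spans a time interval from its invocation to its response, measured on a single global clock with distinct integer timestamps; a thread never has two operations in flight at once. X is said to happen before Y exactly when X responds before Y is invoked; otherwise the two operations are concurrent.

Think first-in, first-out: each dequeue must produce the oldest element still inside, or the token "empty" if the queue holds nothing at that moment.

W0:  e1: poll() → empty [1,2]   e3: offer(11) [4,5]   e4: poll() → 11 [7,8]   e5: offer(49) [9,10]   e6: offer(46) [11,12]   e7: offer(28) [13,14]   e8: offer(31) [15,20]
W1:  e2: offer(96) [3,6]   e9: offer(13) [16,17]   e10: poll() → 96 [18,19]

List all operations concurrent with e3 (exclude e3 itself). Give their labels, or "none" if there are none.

e2

overlap test against e3 [4,5]: concurrent iff the interval meets 4..5
e1 [1,2]: before
e2 [3,6]: concurrent
e4 [7,8]: after
e5 [9,10]: after
e6 [11,12]: after
e7 [13,14]: after
e8 [15,20]: after
e9 [16,17]: after
e10 [18,19]: after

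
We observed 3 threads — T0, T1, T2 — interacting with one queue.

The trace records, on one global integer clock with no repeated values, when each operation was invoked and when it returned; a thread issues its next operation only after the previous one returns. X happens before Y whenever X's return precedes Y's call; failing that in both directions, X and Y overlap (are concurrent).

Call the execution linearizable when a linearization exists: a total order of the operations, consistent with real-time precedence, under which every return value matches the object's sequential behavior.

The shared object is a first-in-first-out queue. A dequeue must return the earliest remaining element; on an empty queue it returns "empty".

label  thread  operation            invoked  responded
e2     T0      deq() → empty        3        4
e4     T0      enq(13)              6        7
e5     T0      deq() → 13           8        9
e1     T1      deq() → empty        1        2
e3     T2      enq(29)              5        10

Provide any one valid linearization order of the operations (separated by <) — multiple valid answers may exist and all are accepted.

step 1: e1 deq() → empty — queue <>
step 2: e2 deq() → empty — queue <>
step 3: e4 enq(13) — queue <13>
step 4: e3 enq(29) — queue <13,29>
step 5: e5 deq() → 13 — queue <29>

e1 < e2 < e4 < e3 < e5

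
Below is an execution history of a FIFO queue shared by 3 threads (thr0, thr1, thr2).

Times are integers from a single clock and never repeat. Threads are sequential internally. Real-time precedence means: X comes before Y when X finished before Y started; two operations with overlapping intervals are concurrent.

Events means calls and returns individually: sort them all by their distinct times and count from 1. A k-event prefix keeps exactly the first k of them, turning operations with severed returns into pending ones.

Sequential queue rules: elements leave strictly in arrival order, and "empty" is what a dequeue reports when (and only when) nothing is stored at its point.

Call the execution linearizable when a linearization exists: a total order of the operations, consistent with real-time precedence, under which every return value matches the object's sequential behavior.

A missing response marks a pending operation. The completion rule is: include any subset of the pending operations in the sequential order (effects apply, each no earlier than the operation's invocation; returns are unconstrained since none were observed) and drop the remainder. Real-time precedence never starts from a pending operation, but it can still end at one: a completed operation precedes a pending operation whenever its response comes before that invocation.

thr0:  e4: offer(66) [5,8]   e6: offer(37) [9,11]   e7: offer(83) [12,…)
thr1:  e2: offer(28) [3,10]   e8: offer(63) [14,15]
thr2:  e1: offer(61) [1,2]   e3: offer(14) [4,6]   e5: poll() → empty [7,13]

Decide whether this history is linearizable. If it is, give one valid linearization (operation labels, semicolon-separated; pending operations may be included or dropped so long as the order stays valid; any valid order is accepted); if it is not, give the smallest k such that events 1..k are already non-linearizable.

cut after 12 events: linearizable; cut after 13 events (e5 responds, time 13): not linearizable
6 completed operations, 25 real-time-consistent orders — every FIFO queue replay fails
include/drop combinations of the 1 pending operation (e7) were all tried; none helps
one such order, e1, e2, e3, e4, e5, e6 (pending dropped), breaks at step 5 where e5 poll() → empty is illegal
one such order, e1, e2, e3, e4, e6, e5 (pending dropped), breaks at step 6 where e5 poll() → empty is illegal

not linearizable — minimal violating prefix: 13 events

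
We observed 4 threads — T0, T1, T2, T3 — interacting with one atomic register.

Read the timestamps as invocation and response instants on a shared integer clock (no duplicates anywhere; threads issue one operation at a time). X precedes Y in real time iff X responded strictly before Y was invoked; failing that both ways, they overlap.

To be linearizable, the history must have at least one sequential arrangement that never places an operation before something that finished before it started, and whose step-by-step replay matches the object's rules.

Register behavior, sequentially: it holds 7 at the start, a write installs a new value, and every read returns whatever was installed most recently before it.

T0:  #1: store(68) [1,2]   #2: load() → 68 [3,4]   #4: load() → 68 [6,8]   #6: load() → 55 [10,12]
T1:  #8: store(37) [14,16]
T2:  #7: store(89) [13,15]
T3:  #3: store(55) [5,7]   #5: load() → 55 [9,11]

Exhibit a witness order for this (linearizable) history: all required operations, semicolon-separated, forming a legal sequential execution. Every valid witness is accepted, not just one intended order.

1. #1 store(68), leaving value 68
2. #2 load() → 68, leaving value 68
3. #4 load() → 68, leaving value 68
4. #3 store(55), leaving value 55
5. #5 load() → 55, leaving value 55
6. #6 load() → 55, leaving value 55
7. #7 store(89), leaving value 89
8. #8 store(37), leaving value 37

#1; #2; #4; #3; #5; #6; #7; #8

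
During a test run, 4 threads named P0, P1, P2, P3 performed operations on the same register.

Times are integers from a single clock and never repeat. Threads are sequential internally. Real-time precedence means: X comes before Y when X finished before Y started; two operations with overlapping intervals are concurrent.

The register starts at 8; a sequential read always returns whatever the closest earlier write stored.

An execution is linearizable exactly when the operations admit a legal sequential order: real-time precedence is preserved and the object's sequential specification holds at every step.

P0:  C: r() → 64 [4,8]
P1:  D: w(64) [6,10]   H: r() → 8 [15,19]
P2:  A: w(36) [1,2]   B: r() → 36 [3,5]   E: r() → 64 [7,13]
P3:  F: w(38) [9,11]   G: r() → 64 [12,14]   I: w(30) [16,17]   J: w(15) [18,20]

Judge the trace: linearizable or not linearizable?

not linearizable

the violation lands at event 14, G's response at time 14: events 1..13 linearize, events 1..14 do not
all 23 real-time-respecting orders fail — 7 completed register operations, no legal replay
take A, B, C, D, E, F, G: step 3 already fails, because C r() → 64 cannot occur there
take A, B, C, D, F, E, G: step 3 already fails, because C r() → 64 cannot occur there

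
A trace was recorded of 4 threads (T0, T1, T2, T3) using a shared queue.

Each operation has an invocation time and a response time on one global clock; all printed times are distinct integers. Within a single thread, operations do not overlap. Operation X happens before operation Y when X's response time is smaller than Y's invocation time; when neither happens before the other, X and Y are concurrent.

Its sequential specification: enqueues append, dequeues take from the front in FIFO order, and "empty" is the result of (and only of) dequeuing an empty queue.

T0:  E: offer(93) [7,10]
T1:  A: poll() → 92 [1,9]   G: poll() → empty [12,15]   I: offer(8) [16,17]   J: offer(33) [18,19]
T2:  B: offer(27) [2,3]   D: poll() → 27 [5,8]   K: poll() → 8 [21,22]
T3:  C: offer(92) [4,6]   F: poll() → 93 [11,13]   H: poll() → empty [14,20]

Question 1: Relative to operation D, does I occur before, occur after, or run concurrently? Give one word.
Answer: after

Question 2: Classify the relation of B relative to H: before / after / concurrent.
Answer: before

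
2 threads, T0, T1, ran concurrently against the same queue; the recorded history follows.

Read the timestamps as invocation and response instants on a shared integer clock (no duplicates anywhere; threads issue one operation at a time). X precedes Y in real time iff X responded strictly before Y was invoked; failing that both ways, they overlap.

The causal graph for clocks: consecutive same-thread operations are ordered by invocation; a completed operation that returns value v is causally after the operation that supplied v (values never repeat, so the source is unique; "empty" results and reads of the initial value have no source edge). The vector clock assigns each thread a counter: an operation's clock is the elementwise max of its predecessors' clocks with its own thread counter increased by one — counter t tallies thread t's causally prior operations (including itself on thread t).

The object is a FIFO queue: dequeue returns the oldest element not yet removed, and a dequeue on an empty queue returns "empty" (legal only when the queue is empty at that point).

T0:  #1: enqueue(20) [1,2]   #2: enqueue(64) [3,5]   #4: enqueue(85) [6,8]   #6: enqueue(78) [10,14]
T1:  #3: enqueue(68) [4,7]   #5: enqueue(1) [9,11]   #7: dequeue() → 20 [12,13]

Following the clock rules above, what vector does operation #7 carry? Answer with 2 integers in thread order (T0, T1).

VC(#3, invoked at 4): no causal predecessors; +1 on T1 → (0, 1)
VC(#1, invoked at 1): no causal predecessors; +1 on T0 → (1, 0)
invoked at 9, #5 merges VC(#3)=(0, 1) and bumps T1's slot → (0, 2)
invoked at 3, #2 merges VC(#1)=(1, 0) and bumps T0's slot → (2, 0)
invoked at 6, #4 merges VC(#2)=(2, 0) and bumps T0's slot → (3, 0)
invoked at 12, #7 merges VC(#1)=(1, 0), VC(#5)=(0, 2) and bumps T1's slot → (1, 3)
invoked at 10, #6 merges VC(#4)=(3, 0) and bumps T0's slot → (4, 0)
target: VC(#7) = (1, 3)

(1, 3)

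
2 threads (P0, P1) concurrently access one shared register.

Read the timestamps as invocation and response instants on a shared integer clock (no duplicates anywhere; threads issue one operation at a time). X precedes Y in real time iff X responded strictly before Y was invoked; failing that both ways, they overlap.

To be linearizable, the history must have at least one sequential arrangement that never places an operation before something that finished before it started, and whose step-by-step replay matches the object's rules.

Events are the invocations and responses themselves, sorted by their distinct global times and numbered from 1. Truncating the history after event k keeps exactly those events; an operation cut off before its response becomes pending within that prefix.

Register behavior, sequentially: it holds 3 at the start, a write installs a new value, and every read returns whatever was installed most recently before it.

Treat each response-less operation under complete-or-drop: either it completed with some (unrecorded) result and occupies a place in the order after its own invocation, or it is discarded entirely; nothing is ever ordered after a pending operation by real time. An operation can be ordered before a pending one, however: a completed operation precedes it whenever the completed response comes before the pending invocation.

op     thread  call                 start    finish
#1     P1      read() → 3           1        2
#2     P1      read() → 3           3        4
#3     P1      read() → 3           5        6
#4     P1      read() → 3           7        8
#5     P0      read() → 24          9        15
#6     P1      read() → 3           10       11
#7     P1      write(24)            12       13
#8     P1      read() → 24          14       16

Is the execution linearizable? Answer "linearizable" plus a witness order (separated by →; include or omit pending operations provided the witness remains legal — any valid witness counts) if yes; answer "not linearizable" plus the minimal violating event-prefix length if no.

after step 1 (#1 read() → 3): value 3
after step 2 (#2 read() → 3): value 3
after step 3 (#3 read() → 3): value 3
after step 4 (#4 read() → 3): value 3
after step 5 (#6 read() → 3): value 3
after step 6 (#7 write(24)): value 24
after step 7 (#5 read() → 24): value 24
after step 8 (#8 read() → 24): value 24

linearizable — witness: #1 → #2 → #3 → #4 → #6 → #7 → #5 → #8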